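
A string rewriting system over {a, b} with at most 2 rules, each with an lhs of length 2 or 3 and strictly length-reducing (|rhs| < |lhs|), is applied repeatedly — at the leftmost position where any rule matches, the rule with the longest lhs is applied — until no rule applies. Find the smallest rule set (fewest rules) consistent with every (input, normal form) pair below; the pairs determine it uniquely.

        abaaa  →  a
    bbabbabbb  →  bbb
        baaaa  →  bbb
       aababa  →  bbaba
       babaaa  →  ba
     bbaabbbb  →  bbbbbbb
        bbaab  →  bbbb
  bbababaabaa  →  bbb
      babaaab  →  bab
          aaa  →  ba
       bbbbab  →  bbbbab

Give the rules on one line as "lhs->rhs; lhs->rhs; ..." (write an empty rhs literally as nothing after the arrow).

aa->b; abb->

  | abaaa => abba => a
  | bbabbabbb => bbabbb => bbb
  | baaaa => bbaa => bbb
  | aababa => bbaba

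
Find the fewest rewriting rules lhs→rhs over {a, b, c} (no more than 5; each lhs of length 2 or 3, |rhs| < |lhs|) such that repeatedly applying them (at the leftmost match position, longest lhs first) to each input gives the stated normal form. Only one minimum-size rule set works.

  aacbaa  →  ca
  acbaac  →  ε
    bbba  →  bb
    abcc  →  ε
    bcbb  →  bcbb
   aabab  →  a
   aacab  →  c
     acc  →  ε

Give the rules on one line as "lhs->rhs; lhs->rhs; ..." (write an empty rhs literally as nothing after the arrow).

  | aacbaa => acbaa => cbaa => ca
  | acbaac => cbaac => cac => cc => ε
  | bbba => bb
  | abcc => cc => ε

ab->; ac->c; ba->; cc->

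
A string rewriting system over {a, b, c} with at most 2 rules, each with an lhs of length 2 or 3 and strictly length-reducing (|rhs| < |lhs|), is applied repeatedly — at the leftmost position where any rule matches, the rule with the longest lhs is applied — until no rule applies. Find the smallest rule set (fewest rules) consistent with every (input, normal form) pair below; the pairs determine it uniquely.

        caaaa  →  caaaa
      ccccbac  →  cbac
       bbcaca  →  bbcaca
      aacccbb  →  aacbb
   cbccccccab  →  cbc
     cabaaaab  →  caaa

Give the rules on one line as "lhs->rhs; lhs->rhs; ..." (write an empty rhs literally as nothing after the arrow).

ab->; cc->c

  | caaaa
  | ccccbac => cccbac => ccbac => cbac
  | bbcaca
  | aacccbb => aaccbb => aacbb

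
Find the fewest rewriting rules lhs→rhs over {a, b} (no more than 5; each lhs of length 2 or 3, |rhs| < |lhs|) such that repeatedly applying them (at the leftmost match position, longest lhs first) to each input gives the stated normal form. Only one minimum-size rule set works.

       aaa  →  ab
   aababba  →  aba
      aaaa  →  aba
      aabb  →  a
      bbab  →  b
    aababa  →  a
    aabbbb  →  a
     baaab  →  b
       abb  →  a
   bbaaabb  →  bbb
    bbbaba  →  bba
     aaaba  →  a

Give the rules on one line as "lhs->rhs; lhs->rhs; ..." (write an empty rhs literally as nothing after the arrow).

  | aaa => ab
  | aababba => ababba => aba
  | aaaa => aba
  | aabb => abb => a

aa->a; aaa->ab; abb->a; bab->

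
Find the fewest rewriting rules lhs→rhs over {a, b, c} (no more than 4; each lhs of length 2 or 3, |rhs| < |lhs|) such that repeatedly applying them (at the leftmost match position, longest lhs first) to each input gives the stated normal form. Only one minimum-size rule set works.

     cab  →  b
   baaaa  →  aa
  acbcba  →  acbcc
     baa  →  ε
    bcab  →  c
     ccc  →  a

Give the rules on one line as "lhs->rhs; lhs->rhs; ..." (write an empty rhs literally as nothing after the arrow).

ba->c; bb->c; ca->; ccc->a

  | cab => b
  | baaaa => caaa => aa
  | acbcba => acbcc
  | baa => ca => ε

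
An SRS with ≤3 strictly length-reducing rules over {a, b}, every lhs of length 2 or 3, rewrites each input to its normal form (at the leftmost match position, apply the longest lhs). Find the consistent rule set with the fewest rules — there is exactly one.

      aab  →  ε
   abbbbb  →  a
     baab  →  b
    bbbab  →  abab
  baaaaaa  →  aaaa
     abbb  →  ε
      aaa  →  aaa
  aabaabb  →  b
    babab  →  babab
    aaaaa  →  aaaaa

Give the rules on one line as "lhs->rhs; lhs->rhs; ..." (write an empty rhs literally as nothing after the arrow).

  | aab => ε
  | abbbbb => aabbb => bb => a
  | baab => b
  | bbbab => abab

aab->; baa->; bb->a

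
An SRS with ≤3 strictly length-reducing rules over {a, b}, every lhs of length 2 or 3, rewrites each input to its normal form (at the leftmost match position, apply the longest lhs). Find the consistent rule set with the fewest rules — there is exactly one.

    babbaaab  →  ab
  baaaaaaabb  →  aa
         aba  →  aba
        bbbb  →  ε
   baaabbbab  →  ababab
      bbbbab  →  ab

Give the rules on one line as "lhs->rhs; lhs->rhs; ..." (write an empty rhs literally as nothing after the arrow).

aab->a; baa->ab; bb->

  | babbaaab => baaaab => abaab => aabb => ab
  | baaaaaaabb => abaaaaabb => aabaaabb => aaaabb => aaab => aa
  | aba
  | bbbb => bb => ε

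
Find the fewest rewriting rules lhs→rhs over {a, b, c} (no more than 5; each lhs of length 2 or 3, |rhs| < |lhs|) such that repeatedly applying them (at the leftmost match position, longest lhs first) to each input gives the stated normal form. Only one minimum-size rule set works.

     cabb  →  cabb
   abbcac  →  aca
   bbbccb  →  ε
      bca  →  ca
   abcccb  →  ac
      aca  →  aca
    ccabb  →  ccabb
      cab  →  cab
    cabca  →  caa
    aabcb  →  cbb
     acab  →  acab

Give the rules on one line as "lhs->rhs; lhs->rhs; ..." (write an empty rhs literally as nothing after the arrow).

aac->cb; bc->c; cac->ca; ccb->

  | cabb
  | abbcac => abcac => acac => aca
  | bbbccb => bbccb => bccb => ccb => ε
  | bca => ca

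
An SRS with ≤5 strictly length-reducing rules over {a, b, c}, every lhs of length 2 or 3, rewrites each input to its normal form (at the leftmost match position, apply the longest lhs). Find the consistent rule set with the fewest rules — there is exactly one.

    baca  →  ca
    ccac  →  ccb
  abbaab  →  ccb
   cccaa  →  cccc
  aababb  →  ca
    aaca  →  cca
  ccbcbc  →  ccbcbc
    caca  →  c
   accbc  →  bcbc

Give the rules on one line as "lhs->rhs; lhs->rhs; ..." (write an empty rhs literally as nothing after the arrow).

  | baca => ca
  | ccac => ccb
  | abbaab => aaaab => caab => ccb
  | cccaa => cccc

aa->c; ac->b; ba->; bb->a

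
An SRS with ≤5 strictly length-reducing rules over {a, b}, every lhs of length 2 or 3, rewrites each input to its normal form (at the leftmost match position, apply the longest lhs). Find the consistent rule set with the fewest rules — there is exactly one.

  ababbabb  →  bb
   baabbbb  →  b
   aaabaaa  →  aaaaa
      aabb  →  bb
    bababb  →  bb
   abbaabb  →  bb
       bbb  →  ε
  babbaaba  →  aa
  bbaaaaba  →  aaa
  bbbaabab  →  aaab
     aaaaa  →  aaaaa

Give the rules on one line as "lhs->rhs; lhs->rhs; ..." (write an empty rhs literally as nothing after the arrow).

  | ababbabb => aabbabb => abbabb => bbabb => babb => abb => bb
  | baabbbb => abbbb => bbbb => b
  | aaabaaa => aaaaa
  | aabb => abb => bb

abb->bb; ba->a; baa->a; bbb->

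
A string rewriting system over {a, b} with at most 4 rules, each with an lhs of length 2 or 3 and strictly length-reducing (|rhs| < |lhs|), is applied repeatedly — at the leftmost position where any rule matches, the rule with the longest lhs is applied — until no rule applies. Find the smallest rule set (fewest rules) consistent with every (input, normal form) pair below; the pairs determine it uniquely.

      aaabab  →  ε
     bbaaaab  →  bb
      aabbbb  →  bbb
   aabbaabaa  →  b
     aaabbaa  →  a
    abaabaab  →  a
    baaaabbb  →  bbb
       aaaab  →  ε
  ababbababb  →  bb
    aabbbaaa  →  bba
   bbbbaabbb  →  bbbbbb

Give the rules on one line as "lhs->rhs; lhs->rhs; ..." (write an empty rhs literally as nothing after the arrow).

aa->; aab->; ab->a

  | aaabab => abab => aab => ε
  | bbaaaab => bbaab => bb
  | aabbbb => bbb
  | aabbaabaa => baabaa => baa => b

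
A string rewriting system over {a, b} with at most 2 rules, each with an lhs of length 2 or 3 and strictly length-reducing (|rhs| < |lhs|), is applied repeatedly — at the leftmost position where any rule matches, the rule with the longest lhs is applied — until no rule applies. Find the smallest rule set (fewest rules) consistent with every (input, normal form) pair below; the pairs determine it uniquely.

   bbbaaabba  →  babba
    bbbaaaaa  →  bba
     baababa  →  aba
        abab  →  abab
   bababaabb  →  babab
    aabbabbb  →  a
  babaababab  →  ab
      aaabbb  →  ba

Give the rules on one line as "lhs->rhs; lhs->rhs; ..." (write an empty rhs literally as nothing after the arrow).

  | bbbaaabba => aaabba => babba
  | bbbaaaaa => aaaaa => baaa => bba
  | baababa => bbbaba => aba
  | abab

aa->b; bbb->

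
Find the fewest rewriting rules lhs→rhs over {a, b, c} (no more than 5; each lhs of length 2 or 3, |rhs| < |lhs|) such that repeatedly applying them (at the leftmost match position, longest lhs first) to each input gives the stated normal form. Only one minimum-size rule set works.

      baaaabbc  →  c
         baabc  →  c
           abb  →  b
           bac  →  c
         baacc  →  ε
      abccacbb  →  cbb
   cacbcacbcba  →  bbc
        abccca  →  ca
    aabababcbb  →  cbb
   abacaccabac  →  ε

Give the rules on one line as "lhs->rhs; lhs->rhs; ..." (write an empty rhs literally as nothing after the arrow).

ab->; ac->c; ba->; cc->

  | baaaabbc => aaabbc => aabc => ac => c
  | baabc => abc => c
  | abb => b
  | bac => c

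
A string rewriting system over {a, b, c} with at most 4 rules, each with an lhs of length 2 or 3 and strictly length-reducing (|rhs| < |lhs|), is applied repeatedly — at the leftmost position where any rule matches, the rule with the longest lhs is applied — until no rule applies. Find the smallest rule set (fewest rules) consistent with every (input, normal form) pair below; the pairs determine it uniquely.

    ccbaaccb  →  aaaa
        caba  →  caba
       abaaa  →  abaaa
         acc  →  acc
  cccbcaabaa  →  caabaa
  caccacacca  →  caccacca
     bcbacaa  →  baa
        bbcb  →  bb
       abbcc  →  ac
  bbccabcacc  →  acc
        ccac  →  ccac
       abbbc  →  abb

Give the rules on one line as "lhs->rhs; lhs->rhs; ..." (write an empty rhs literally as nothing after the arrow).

abc->ac; aca->a; bc->; ccb->a

  | ccbaaccb => aaaccb => aaaa
  | caba
  | abaaa
  | acc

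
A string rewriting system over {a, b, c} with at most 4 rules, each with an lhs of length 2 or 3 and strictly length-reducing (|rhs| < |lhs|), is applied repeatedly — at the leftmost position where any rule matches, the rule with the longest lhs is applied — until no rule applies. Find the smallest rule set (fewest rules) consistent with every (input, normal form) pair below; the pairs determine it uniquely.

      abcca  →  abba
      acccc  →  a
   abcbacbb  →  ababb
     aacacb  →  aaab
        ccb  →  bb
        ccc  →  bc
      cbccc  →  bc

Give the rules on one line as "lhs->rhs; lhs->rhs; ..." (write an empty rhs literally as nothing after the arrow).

  | abcca => abba
  | acccc => accc => acc => ac => a
  | abcbacbb => abacbb => ababb
  | aacacb => aaacb => aaab

ac->a; cb->; cc->b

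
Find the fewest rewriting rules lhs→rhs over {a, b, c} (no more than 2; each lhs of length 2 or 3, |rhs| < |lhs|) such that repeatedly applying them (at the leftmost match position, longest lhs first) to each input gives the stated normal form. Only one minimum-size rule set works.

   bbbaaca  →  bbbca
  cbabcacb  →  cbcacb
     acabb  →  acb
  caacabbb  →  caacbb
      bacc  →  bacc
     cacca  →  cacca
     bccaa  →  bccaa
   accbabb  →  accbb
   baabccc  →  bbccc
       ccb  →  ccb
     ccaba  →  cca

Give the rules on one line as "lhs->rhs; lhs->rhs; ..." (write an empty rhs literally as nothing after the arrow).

ab->; baa->b

  | bbbaaca => bbbca
  | cbabcacb => cbcacb
  | acabb => acb
  | caacabbb => caacbb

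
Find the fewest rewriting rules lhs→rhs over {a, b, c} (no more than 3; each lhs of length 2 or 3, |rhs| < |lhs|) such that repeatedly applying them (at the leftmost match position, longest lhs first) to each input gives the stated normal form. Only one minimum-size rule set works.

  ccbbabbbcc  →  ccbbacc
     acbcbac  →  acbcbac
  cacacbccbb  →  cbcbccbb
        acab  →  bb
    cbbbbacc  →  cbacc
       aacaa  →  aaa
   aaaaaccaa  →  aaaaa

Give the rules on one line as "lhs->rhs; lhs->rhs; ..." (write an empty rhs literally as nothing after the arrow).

  | ccbbabbbcc => ccbbacc
  | acbcbac
  | cacacbccbb => cbcbccbb
  | acab => bb

aac->a; aca->b; bbb->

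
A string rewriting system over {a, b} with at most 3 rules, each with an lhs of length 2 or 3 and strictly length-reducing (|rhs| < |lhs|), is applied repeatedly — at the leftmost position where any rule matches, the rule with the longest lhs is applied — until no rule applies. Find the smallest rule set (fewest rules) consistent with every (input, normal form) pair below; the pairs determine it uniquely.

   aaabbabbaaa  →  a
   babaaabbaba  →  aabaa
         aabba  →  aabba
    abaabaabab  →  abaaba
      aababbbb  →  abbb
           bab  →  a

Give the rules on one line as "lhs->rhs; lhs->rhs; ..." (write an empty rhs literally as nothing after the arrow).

aaa->a; bab->a

  | aaabbabbaaa => abbabbaaa => ababaaa => aaaaa => aaa => a
  | babaaabbaba => aaaabbaba => aabbaba => aabaa
  | aabba
  | abaabaabab => abaabaaa => abaaba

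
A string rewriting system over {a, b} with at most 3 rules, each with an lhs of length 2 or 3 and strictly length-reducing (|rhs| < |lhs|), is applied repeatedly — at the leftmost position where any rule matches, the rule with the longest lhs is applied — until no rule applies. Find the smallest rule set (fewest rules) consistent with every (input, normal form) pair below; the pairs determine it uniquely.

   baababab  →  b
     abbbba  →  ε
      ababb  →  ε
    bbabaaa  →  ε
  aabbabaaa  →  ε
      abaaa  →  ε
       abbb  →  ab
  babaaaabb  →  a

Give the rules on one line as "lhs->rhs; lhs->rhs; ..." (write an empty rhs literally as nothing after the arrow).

aa->; ba->a; bb->

  | baababab => aababab => babab => abab => aab => b
  | abbbba => abba => aa => ε
  | ababb => aabb => bb => ε
  | bbabaaa => abaaa => aaaa => aa => ε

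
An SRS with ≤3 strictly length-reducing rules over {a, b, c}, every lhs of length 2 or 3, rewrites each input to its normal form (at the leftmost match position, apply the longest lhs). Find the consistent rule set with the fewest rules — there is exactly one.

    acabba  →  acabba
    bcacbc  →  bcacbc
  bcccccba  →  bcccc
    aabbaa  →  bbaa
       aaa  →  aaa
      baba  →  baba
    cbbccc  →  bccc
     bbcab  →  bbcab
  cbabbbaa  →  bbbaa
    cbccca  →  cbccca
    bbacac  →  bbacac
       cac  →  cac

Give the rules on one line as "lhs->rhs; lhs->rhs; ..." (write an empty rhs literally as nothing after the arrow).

aab->b; cba->; cbb->b

  | acabba
  | bcacbc
  | bcccccba => bcccc
  | aabbaa => bbaa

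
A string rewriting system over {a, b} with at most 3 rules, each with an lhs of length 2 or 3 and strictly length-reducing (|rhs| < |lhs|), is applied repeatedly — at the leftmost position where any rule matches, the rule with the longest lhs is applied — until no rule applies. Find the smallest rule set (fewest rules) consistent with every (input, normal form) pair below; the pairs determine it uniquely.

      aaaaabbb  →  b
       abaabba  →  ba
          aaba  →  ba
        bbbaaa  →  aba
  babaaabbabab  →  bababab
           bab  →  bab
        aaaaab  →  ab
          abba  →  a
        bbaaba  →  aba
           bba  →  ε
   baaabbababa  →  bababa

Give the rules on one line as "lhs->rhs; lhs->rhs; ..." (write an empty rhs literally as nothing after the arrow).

aa->; bb->a

  | aaaaabbb => aaabbb => abbb => aab => b
  | abaabba => abbba => aaba => ba
  | aaba => ba
  | bbbaaa => abaaa => aba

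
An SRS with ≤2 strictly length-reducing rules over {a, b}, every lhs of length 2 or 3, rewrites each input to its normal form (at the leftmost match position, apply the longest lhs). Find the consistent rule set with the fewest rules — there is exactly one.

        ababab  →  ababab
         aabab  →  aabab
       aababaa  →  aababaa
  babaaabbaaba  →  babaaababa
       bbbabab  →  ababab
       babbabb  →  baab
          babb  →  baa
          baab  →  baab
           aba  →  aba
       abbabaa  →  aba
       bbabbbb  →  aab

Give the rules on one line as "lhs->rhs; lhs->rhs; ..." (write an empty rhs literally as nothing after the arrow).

  | ababab
  | aabab
  | aababaa
  | babaaabbaaba => babaaababa

bb->a; bba->b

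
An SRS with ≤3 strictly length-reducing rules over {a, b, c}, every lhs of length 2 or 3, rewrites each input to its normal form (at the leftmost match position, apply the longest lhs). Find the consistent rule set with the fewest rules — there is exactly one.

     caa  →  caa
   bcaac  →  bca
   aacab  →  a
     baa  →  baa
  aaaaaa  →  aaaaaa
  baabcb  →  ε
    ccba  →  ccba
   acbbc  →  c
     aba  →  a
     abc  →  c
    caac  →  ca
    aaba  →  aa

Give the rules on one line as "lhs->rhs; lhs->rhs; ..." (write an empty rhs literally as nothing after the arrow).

  | caa
  | bcaac => bca
  | aacab => aab => a
  | baa

ab->; ac->; bb->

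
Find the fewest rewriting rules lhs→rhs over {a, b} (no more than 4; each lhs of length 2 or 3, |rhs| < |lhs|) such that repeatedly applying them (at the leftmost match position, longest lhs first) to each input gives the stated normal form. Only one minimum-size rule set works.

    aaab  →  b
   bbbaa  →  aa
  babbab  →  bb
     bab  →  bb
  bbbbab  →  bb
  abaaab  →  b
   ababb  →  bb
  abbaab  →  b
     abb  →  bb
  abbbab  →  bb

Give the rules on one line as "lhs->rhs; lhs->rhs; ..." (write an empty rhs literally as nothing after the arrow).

  | aaab => aab => ab => b
  | bbbaa => bbaa => baa => aa
  | babbab => bbbab => bbab => bbb => bb
  | bab => bb

ab->b; baa->aa; bbb->bb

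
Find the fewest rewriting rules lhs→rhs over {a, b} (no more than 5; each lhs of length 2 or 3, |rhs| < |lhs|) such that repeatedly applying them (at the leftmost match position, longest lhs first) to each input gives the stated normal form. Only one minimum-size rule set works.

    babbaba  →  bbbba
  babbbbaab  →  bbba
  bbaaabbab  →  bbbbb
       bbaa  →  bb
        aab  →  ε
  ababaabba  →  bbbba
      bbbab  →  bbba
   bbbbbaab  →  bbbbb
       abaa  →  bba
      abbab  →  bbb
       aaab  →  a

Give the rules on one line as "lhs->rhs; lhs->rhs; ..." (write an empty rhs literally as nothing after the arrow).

aa->; aab->; ab->a; aba->bb

  | babbaba => bababa => bbbba
  | babbbbaab => babbbaab => babbaab => babaab => bbbab => bbba
  | bbaaabbab => bbabbab => bbabab => bbbbb
  | bbaa => bb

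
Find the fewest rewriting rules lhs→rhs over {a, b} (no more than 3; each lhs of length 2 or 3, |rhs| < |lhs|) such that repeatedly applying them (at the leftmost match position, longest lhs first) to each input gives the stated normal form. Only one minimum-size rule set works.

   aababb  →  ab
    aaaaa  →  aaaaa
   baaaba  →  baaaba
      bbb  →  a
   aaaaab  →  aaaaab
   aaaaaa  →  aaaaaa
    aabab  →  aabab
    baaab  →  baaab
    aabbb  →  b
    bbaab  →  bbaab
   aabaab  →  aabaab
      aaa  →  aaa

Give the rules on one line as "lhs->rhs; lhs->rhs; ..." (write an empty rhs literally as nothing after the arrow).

  | aababb => aabb => ab
  | aaaaa
  | baaaba
  | bbb => a

abb->b; bbb->a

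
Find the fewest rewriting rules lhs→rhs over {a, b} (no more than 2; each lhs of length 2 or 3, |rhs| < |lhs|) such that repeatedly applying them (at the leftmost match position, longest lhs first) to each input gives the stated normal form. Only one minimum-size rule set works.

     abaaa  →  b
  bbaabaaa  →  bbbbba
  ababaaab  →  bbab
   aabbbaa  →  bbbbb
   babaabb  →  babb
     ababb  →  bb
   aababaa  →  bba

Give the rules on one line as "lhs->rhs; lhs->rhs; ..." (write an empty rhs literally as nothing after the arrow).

aa->b; aba->

  | abaaa => aa => b
  | bbaabaaa => bbbbaaa => bbbbba
  | ababaaab => baaab => bbab
  | aabbbaa => bbbbaa => bbbbb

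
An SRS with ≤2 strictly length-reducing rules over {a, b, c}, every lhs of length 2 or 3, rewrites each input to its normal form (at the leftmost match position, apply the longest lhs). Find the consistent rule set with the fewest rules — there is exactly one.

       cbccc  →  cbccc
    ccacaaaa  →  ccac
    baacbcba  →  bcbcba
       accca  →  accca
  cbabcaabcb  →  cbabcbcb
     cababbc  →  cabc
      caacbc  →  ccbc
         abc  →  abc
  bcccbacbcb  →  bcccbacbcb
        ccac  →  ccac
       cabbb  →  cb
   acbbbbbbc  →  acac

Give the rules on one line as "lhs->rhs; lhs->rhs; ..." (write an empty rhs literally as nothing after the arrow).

aa->; bb->a

  | cbccc
  | ccacaaaa => ccacaa => ccac
  | baacbcba => bcbcba
  | accca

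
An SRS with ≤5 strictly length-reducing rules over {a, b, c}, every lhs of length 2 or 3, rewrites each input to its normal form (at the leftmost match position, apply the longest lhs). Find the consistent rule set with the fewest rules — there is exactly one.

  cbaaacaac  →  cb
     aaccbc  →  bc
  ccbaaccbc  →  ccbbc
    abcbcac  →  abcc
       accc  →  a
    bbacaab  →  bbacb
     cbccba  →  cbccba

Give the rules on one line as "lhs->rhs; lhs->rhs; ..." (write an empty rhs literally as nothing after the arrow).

  | cbaaacaac => cbcacaac => cbccaac => cbccac => cbccc => cb
  | aaccbc => cccbc => bc
  | ccbaaccbc => ccbcccbc => ccbbc
  | abcbcac => abcac => abcc

aa->c; bcb->b; ca->c; ccc->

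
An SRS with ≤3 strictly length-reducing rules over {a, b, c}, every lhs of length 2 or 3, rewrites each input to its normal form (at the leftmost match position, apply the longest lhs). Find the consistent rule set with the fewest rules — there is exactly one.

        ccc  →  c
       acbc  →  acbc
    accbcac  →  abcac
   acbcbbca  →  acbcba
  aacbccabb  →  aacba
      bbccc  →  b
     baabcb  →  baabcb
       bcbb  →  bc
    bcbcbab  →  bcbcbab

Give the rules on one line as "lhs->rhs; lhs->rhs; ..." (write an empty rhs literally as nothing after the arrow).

  | ccc => c
  | acbc
  | accbcac => abcac
  | acbcbbca => acbcba

bb->; bbc->b; cc->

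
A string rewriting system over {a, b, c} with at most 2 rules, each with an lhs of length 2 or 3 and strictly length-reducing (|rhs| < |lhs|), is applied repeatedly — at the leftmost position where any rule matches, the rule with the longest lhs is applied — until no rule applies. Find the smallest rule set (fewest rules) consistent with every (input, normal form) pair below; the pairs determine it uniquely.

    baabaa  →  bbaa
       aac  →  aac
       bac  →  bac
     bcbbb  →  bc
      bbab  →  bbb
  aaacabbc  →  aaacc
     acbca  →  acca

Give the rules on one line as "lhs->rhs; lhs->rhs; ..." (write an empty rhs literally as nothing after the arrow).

ab->b; cb->c

  | baabaa => babaa => bbaa
  | aac
  | bac
  | bcbbb => bcbb => bcb => bc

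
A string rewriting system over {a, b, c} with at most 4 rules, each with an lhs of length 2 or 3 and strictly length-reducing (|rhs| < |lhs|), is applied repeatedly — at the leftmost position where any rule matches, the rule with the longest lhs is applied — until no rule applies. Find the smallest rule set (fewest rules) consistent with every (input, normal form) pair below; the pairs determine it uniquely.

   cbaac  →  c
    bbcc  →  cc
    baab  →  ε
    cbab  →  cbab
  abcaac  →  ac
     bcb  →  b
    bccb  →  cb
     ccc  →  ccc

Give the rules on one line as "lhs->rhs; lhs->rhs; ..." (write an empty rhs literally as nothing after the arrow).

aa->; bb->; bc->

  | cbaac => cbc => c
  | bbcc => cc
  | baab => bb => ε
  | cbab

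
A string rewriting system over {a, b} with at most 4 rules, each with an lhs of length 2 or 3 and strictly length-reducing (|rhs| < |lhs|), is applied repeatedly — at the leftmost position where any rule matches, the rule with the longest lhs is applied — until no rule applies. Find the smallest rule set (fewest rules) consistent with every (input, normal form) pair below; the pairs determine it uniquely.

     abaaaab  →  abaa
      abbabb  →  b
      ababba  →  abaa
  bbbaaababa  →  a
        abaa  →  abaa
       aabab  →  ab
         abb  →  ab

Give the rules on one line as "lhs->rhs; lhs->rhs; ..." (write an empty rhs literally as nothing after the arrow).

  | abaaaab => abaa
  | abbabb => aabb => b
  | ababba => abaa
  | bbbaaababa => bbaaababa => aaababa => aaba => a

aab->; bb->b; bba->a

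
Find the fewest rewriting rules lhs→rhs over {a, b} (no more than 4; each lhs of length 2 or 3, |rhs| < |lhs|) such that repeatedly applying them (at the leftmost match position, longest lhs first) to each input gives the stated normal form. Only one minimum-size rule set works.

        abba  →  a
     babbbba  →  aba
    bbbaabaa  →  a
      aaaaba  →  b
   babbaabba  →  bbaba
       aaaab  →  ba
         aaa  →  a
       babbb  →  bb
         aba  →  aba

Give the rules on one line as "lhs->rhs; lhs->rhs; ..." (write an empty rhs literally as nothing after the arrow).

  | abba => a
  | babbbba => bbba => aba
  | bbbaabaa => abaabaa => abbaaa => aaa => a
  | aaaaba => aaba => baa => b

aa->; aab->ba; abb->; bbb->ab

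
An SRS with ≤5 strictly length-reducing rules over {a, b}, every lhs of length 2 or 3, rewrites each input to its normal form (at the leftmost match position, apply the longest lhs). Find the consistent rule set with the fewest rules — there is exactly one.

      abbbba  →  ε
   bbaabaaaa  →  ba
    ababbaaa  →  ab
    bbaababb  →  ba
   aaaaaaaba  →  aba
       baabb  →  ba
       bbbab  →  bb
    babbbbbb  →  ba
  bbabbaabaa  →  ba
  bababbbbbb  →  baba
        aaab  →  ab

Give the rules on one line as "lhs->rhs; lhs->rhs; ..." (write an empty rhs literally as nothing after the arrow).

  | abbbba => abba => aa => ε
  | bbaabaaaa => bbabaaaa => bbbaaaa => baaaaa => baaa => ba
  | ababbaaa => abaaaa => abaa => ab
  | bbaababb => bbababb => bbbabb => baabb => bbb => ba

aa->; abb->a; bba->bb; bbb->ba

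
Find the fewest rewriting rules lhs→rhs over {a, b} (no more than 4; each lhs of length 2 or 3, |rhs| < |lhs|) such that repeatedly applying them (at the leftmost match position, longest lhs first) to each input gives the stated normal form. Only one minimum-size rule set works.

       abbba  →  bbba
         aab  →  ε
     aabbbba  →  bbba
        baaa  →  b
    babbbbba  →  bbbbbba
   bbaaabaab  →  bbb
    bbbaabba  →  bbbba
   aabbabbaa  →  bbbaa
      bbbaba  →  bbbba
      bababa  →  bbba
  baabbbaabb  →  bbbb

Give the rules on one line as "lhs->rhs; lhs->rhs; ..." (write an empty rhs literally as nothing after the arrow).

  | abbba => bbba
  | aab => ε
  | aabbbba => bbba
  | baaa => b

aaa->; aab->; ab->b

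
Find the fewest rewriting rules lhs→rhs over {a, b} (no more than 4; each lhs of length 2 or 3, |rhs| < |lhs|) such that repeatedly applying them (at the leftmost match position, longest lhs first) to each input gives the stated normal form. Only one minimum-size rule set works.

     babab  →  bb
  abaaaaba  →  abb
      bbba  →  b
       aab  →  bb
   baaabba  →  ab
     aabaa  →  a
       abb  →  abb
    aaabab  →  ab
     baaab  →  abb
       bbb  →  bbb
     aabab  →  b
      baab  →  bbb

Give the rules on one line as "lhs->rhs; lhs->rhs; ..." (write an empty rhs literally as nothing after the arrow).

aab->bb; bab->ab; bba->

  | babab => abab => aab => bb
  | abaaaaba => abaabba => abbbba => abb
  | bbba => b
  | aab => bb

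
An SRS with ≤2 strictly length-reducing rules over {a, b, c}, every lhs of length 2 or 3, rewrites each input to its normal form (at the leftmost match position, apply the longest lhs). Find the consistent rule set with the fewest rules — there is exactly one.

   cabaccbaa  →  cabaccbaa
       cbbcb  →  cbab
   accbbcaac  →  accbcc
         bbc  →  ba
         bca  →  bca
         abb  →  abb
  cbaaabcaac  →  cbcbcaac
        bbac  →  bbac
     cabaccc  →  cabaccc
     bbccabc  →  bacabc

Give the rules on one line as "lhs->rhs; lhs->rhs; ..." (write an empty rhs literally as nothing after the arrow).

  | cabaccbaa
  | cbbcb => cbab
  | accbbcaac => accbaaac => accbcc
  | bbc => ba

aaa->c; bbc->ba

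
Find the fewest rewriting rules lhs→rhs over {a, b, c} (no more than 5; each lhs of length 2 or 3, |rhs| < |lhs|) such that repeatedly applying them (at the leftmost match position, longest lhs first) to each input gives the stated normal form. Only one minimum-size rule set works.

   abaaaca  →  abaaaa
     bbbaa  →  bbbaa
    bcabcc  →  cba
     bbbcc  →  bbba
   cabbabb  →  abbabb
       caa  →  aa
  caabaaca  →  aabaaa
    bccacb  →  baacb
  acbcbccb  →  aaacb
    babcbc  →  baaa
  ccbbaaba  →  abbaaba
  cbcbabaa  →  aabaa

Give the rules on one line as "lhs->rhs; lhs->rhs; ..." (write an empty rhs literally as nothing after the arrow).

  | abaaaca => abaaaa
  | bbbaa
  | bcabcc => cbcc => cba
  | bbbcc => bbba

bca->c; bcb->ac; ca->a; cc->a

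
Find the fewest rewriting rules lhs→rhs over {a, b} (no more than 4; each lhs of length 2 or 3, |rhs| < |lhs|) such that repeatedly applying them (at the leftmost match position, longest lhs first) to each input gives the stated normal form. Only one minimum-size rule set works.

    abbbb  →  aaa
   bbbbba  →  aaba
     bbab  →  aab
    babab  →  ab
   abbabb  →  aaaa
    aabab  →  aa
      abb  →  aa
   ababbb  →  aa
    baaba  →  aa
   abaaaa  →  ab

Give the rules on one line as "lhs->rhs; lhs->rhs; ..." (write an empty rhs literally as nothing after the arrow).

baa->b; bab->; bb->a

  | abbbb => aabb => aaa
  | bbbbba => abbba => aaba
  | bbab => aab
  | babab => ab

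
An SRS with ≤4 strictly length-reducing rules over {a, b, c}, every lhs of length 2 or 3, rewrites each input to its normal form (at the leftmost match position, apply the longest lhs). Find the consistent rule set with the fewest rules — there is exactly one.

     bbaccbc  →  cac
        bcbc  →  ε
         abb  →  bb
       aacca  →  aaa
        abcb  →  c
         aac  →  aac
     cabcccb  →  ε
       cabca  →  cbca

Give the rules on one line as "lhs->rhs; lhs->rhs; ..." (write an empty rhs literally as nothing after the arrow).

ab->b; bbb->ca; bcb->c; cc->

  | bbaccbc => bbabc => bbbc => cac
  | bcbc => cc => ε
  | abb => bb
  | aacca => aaa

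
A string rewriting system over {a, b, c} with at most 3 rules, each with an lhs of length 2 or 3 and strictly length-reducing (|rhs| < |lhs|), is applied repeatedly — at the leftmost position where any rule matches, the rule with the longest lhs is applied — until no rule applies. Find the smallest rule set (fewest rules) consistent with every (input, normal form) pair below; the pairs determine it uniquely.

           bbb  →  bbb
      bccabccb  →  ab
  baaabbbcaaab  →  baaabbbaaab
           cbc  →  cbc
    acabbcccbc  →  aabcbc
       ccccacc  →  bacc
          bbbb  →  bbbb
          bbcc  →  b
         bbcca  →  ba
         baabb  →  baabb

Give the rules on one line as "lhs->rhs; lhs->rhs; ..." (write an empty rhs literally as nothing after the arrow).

  | bbb
  | bccabccb => abccb => ab
  | baaabbbcaaab => baaabbbaaab
  | cbc

bcc->; ca->a; ccc->b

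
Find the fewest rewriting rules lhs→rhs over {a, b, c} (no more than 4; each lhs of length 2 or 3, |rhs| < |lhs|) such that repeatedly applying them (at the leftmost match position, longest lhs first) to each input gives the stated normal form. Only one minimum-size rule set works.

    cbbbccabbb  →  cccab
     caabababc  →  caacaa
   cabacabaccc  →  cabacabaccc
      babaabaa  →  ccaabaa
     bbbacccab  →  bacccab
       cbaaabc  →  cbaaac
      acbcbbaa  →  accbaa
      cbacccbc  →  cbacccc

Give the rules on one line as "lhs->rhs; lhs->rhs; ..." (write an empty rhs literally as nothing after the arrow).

bab->cc; bb->b; bc->c; cac->aa

  | cbbbccabbb => cbbccabbb => cbccabbb => cccabbb => cccabb => cccab
  | caabababc => caaccabc => caaccac => caacaa
  | cabacabaccc
  | babaabaa => ccaabaa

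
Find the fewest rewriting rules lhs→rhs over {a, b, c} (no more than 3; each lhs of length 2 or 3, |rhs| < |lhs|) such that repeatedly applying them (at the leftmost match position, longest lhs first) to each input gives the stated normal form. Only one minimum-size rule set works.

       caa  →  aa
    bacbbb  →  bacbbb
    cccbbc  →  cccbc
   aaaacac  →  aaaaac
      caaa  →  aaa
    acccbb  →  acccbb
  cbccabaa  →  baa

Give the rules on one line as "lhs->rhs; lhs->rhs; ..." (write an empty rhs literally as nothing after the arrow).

bbc->bc; ca->a; cba->

  | caa => aa
  | bacbbb
  | cccbbc => cccbc
  | aaaacac => aaaaac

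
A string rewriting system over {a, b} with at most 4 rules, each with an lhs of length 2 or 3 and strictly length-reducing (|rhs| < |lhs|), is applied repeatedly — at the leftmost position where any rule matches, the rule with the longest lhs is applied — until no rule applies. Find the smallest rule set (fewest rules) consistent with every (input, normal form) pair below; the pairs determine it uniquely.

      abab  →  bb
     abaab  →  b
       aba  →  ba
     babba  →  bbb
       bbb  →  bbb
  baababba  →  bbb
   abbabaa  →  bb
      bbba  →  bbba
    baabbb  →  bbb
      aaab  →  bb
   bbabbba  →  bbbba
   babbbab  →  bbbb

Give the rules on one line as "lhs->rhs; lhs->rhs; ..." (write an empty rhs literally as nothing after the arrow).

  | abab => bab => bb
  | abaab => baab => b
  | aba => ba
  | babba => bbaa => bbb

aa->b; aab->; ab->b; abb->ba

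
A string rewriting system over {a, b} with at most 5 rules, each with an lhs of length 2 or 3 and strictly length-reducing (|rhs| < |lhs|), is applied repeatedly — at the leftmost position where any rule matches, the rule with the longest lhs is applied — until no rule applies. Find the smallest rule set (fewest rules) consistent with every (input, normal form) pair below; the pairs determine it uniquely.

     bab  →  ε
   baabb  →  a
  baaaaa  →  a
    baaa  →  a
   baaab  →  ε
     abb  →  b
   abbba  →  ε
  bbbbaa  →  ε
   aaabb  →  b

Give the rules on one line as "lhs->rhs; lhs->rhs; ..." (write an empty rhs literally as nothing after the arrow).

aa->; ab->; ba->a; bb->a

  | bab => ab => ε
  | baabb => aabb => bb => a
  | baaaaa => aaaaa => aaa => a
  | baaa => aaa => a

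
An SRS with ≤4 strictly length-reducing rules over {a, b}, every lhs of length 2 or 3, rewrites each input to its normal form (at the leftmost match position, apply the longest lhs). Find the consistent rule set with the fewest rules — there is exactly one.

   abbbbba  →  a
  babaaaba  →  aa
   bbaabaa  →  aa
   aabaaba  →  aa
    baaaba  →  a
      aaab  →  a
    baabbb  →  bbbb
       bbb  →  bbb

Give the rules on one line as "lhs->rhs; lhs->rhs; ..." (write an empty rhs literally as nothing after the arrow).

  | abbbbba => bbbba => bba => a
  | babaaaba => bbaaaba => aaaba => aaba => aa
  | bbaabaa => aabaa => aaa => aa
  | aabaaba => aaaba => aaba => aa

aaa->aa; ab->; ba->b; bba->a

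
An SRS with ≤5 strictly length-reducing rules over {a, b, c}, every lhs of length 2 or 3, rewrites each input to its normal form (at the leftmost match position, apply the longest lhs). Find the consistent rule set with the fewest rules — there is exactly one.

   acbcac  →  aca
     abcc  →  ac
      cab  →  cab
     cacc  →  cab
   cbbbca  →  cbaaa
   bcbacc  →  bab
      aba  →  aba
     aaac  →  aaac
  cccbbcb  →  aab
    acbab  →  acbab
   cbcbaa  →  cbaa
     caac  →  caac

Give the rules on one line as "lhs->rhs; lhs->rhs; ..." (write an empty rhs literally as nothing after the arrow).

  | acbcac => acabc => aca
  | abcc => ac
  | cab
  | cacc => cab

bbc->aa; bc->; bca->ab; cc->b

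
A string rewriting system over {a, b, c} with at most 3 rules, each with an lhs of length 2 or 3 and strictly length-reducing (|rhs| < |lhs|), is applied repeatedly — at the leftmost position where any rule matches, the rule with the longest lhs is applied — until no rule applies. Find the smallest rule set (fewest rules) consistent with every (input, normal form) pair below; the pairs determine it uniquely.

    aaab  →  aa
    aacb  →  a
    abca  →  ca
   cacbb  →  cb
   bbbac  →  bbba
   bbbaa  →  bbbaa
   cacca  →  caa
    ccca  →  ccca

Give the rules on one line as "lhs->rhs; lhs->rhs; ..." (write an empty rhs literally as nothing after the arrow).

ab->; ac->a

  | aaab => aa
  | aacb => aab => a
  | abca => ca
  | cacbb => cabb => cb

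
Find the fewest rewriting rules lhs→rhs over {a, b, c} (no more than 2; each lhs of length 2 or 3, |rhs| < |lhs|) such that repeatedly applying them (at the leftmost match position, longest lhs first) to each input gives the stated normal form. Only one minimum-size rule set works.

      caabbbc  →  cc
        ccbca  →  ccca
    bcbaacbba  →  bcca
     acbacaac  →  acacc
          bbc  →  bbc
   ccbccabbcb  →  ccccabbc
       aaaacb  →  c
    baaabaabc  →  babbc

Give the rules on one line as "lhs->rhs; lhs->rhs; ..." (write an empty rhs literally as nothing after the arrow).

aa->; cb->c

  | caabbbc => cbbbc => cbbc => cbc => cc
  | ccbca => ccca
  | bcbaacbba => bcaacbba => bccbba => bccba => bcca
  | acbacaac => acacaac => acacc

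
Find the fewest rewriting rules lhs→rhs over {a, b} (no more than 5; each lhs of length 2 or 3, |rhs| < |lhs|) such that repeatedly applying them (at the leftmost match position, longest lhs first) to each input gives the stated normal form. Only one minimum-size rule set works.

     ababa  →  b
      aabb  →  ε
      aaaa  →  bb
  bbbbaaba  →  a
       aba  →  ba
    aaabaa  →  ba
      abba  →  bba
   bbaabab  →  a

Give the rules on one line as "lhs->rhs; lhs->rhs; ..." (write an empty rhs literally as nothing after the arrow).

aa->b; ab->b; bab->a; bbb->

  | ababa => baba => aa => b
  | aabb => bbb => ε
  | aaaa => baa => bb
  | bbbbaaba => baaba => bbba => a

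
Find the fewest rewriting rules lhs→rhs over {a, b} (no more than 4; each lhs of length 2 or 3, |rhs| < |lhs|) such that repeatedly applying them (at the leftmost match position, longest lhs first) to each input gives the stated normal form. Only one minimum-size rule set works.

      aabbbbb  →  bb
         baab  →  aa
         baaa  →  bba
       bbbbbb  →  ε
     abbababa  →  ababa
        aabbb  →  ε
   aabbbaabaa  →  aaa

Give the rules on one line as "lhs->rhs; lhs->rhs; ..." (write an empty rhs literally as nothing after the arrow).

  | aabbbbb => abbbb => bb
  | baab => bbb => aa
  | baaa => bba
  | bbbbbb => aabbb => abb => ε

aab->a; abb->; baa->bb; bbb->aa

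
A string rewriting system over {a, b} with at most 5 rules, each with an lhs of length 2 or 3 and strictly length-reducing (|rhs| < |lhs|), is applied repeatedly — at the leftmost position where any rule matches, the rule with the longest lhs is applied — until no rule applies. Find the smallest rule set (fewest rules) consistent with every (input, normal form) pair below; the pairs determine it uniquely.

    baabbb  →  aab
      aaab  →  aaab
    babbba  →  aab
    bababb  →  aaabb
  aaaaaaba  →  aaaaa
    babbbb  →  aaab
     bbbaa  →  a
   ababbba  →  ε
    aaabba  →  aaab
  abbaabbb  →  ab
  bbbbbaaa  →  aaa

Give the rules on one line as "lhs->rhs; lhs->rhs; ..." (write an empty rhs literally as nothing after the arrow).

  | baabbb => abbb => aab
  | aaab
  | babbba => aabba => aab
  | bababb => aaabb

aba->; ba->; bab->aa; bbb->ab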